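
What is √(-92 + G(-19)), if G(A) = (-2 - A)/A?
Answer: I*√33535/19 ≈ 9.6382*I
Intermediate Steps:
G(A) = (-2 - A)/A
√(-92 + G(-19)) = √(-92 + (-2 - 1*(-19))/(-19)) = √(-92 - (-2 + 19)/19) = √(-92 - 1/19*17) = √(-92 - 17/19) = √(-1765/19) = I*√33535/19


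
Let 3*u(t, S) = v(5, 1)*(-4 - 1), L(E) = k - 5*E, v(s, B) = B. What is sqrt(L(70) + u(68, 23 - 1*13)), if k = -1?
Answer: 23*I*sqrt(6)/3 ≈ 18.779*I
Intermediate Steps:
L(E) = -1 - 5*E
u(t, S) = -5/3 (u(t, S) = (1*(-4 - 1))/3 = (1*(-5))/3 = (1/3)*(-5) = -5/3)
sqrt(L(70) + u(68, 23 - 1*13)) = sqrt((-1 - 5*70) - 5/3) = sqrt((-1 - 350) - 5/3) = sqrt(-351 - 5/3) = sqrt(-1058/3) = 23*I*sqrt(6)/3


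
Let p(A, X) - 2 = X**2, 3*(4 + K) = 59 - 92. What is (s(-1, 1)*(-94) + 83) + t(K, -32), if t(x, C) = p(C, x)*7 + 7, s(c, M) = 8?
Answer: 927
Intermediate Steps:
K = -15 (K = -4 + (59 - 92)/3 = -4 + (1/3)*(-33) = -4 - 11 = -15)
p(A, X) = 2 + X**2
t(x, C) = 21 + 7*x**2 (t(x, C) = (2 + x**2)*7 + 7 = (14 + 7*x**2) + 7 = 21 + 7*x**2)
(s(-1, 1)*(-94) + 83) + t(K, -32) = (8*(-94) + 83) + (21 + 7*(-15)**2) = (-752 + 83) + (21 + 7*225) = -669 + (21 + 1575) = -669 + 1596 = 927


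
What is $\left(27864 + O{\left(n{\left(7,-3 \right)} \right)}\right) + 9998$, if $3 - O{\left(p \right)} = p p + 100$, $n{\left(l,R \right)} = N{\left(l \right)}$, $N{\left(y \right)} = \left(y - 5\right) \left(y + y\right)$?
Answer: $36981$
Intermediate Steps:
$N{\left(y \right)} = 2 y \left(-5 + y\right)$ ($N{\left(y \right)} = \left(-5 + y\right) 2 y = 2 y \left(-5 + y\right)$)
$n{\left(l,R \right)} = 2 l \left(-5 + l\right)$
$O{\left(p \right)} = -97 - p^{2}$ ($O{\left(p \right)} = 3 - \left(p p + 100\right) = 3 - \left(p^{2} + 100\right) = 3 - \left(100 + p^{2}\right) = -97 - p^{2}$)
$\left(27864 + O{\left(n{\left(7,-3 \right)} \right)}\right) + 9998 = \left(27864 - \left(97 + \left(2 \cdot 7 \left(-5 + 7\right)\right)^{2}\right)\right) + 9998 = \left(27864 - \left(97 + \left(2 \cdot 7 \cdot 2\right)^{2}\right)\right) + 9998 = \left(27864 - 881\right) + 9998 = 26983 + 9998 = 36981$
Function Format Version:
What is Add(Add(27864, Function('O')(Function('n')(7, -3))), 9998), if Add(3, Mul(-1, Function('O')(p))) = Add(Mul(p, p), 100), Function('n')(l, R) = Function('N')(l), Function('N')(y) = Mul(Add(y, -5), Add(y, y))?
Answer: 36981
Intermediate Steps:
Function('N')(y) = Mul(2, y, Add(-5, y)) (Function('N')(y) = Mul(Add(-5, y), Mul(2, y)) = Mul(2, y, Add(-5, y)))
Function('n')(l, R) = Mul(2, l, Add(-5, l))
Function('O')(p) = Add(-97, Mul(-1, Pow(p, 2))) (Function('O')(p) = Add(3, Mul(-1, Add(Mul(p, p), 100))) = Add(3, Mul(-1, Add(Pow(p, 2), 100))) = Add(3, Mul(-1, Add(100, Pow(p, 2)))) = Add(3, Add(-100, Mul(-1, Pow(p, 2)))) = Add(-97, Mul(-1, Pow(p, 2))))
Add(Add(27864, Function('O')(Function('n')(7, -3))), 9998) = Add(Add(27864, Add(-97, Mul(-1, Pow(Mul(2, 7, Add(-5, 7)), 2)))), 9998) = Add(Add(27864, Add(-97, Mul(-1, Pow(Mul(2, 7, 2), 2)))), 9998) = Add(Add(27864, Add(-97, Mul(-1, Pow(28, 2)))), 9998) = Add(Add(27864, Add(-97, Mul(-1, 784))), 9998) = Add(Add(27864, Add(-97, -784)), 9998) = Add(Add(27864, -881), 9998) = Add(26983, 9998) = 36981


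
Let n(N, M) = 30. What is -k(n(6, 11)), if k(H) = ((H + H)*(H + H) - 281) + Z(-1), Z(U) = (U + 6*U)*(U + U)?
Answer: -3333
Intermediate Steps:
Z(U) = 14*U**2 (Z(U) = (7*U)*(2*U) = 14*U**2)
k(H) = -267 + 4*H**2 (k(H) = ((H + H)*(H + H) - 281) + 14*(-1)**2 = ((2*H)*(2*H) - 281) + 14*1 = (4*H**2 - 281) + 14 = (-281 + 4*H**2) + 14 = -267 + 4*H**2)
-k(n(6, 11)) = -(-267 + 4*30**2) = -(-267 + 4*900) = -(-267 + 3600) = -1*3333 = -3333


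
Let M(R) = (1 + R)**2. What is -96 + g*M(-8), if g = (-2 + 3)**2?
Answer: -47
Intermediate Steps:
g = 1 (g = 1**2 = 1)
-96 + g*M(-8) = -96 + 1*(1 - 8)**2 = -96 + 1*(-7)**2 = -96 + 1*49 = -96 + 49 = -47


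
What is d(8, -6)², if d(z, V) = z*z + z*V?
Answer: 256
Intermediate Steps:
d(z, V) = z² + V*z
d(8, -6)² = (8*(-6 + 8))² = (8*2)² = 16² = 256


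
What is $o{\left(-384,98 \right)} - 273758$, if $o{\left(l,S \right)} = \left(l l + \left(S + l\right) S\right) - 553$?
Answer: $-154883$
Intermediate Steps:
$o{\left(l,S \right)} = -553 + l^{2} + S \left(S + l\right)$ ($o{\left(l,S \right)} = \left(l^{2} + S \left(S + l\right)\right) - 553 = -553 + l^{2} + S \left(S + l\right)$)
$o{\left(-384,98 \right)} - 273758 = \left(-553 + 98^{2} + \left(-384\right)^{2} + 98 \left(-384\right)\right) - 273758 = \left(-553 + 9604 + 147456 - 37632\right) - 273758 = 118875 - 273758 = -154883$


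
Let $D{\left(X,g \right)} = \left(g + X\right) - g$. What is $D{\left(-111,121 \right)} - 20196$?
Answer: $-20307$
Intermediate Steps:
$D{\left(X,g \right)} = X$ ($D{\left(X,g \right)} = \left(X + g\right) - g = X$)
$D{\left(-111,121 \right)} - 20196 = -111 - 20196 = -20307$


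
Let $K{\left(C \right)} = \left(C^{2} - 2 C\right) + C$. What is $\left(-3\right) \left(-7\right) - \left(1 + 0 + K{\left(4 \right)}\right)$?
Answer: $8$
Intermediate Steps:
$K{\left(C \right)} = C^{2} - C$
$\left(-3\right) \left(-7\right) - \left(1 + 0 + K{\left(4 \right)}\right) = \left(-3\right) \left(-7\right) - \left(1 + 0 + 4 \left(-1 + 4\right)\right) = 21 - \left(1 + 12\right) = 21 - 13 = 8$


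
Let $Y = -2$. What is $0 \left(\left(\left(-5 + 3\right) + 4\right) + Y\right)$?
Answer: $0$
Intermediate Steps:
$0 \left(\left(\left(-5 + 3\right) + 4\right) + Y\right) = 0 \left(\left(\left(-5 + 3\right) + 4\right) - 2\right) = 0 \left(\left(-2 + 4\right) - 2\right) = 0 \left(2 - 2\right) = 0 \cdot 0 = 0$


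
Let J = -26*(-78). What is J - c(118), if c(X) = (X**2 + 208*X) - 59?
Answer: -36381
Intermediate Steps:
c(X) = -59 + X**2 + 208*X
J = 2028
J - c(118) = 2028 - (-59 + 118**2 + 208*118) = 2028 - (-59 + 13924 + 24544) = 2028 - 1*38409 = 2028 - 38409 = -36381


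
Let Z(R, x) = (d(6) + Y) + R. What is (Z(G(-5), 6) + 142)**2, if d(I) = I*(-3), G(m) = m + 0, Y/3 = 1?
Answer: 14884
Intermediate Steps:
Y = 3 (Y = 3*1 = 3)
G(m) = m
d(I) = -3*I
Z(R, x) = -15 + R (Z(R, x) = (-3*6 + 3) + R = (-18 + 3) + R = -15 + R)
(Z(G(-5), 6) + 142)**2 = ((-15 - 5) + 142)**2 = (-20 + 142)**2 = 122**2 = 14884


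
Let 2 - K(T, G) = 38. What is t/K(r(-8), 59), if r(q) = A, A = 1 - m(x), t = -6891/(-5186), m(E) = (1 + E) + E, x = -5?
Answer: -2297/62232 ≈ -0.036910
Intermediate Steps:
m(E) = 1 + 2*E
t = 6891/5186 (t = -6891*(-1/5186) = 6891/5186 ≈ 1.3288)
A = 10 (A = 1 - (1 + 2*(-5)) = 1 - (1 - 10) = 1 - 1*(-9) = 1 + 9 = 10)
r(q) = 10
K(T, G) = -36 (K(T, G) = 2 - 1*38 = 2 - 38 = -36)
t/K(r(-8), 59) = (6891/5186)/(-36) = (6891/5186)*(-1/36) = -2297/62232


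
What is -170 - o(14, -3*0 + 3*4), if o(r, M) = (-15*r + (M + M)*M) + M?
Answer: -260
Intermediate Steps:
o(r, M) = M - 15*r + 2*M**2 (o(r, M) = (-15*r + (2*M)*M) + M = (-15*r + 2*M**2) + M = M - 15*r + 2*M**2)
-170 - o(14, -3*0 + 3*4) = -170 - ((-3*0 + 3*4) - 15*14 + 2*(-3*0 + 3*4)**2) = -170 - ((0 + 12) - 210 + 2*(0 + 12)**2) = -170 - (12 - 210 + 2*12**2) = -170 - (12 - 210 + 2*144) = -170 - (12 - 210 + 288) = -170 - 1*90 = -170 - 90 = -260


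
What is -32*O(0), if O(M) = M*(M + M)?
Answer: 0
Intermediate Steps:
O(M) = 2*M**2 (O(M) = M*(2*M) = 2*M**2)
-32*O(0) = -64*0**2 = -64*0 = -32*0 = 0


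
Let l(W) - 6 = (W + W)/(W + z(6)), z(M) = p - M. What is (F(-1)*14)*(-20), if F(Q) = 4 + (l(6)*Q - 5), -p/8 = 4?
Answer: 1855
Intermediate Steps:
p = -32 (p = -8*4 = -32)
z(M) = -32 - M
l(W) = 6 + 2*W/(-38 + W) (l(W) = 6 + (W + W)/(W + (-32 - 1*6)) = 6 + (2*W)/(W + (-32 - 6)) = 6 + (2*W)/(W - 38) = 6 + (2*W)/(-38 + W) = 6 + 2*W/(-38 + W))
F(Q) = -1 + 45*Q/8 (F(Q) = 4 + ((4*(-57 + 2*6)/(-38 + 6))*Q - 5) = 4 + ((4*(-57 + 12)/(-32))*Q - 5) = 4 + ((4*(-1/32)*(-45))*Q - 5) = 4 + (45*Q/8 - 5) = 4 + (-5 + 45*Q/8) = -1 + 45*Q/8)
(F(-1)*14)*(-20) = ((-1 + (45/8)*(-1))*14)*(-20) = ((-1 - 45/8)*14)*(-20) = -53/8*14*(-20) = -371/4*(-20) = 1855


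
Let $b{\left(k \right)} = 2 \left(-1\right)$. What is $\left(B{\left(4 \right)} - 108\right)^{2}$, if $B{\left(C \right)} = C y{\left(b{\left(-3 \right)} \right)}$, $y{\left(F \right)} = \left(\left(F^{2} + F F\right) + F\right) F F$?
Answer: $144$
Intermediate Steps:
$b{\left(k \right)} = -2$
$y{\left(F \right)} = F^{2} \left(F + 2 F^{2}\right)$ ($y{\left(F \right)} = \left(\left(F^{2} + F^{2}\right) + F\right) F F = \left(2 F^{2} + F\right) F F = \left(F + 2 F^{2}\right) F F = F \left(F + 2 F^{2}\right) F = F^{2} \left(F + 2 F^{2}\right)$)
$B{\left(C \right)} = 24 C$ ($B{\left(C \right)} = C \left(-2\right)^{3} \left(1 + 2 \left(-2\right)\right) = C \left(- 8 \left(1 - 4\right)\right) = C \left(\left(-8\right) \left(-3\right)\right) = C 24 = 24 C$)
$\left(B{\left(4 \right)} - 108\right)^{2} = \left(24 \cdot 4 - 108\right)^{2} = \left(96 - 108\right)^{2} = \left(-12\right)^{2} = 144$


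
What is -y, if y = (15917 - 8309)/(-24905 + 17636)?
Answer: 2536/2423 ≈ 1.0466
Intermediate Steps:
y = -2536/2423 (y = 7608/(-7269) = 7608*(-1/7269) = -2536/2423 ≈ -1.0466)
-y = -1*(-2536/2423) = 2536/2423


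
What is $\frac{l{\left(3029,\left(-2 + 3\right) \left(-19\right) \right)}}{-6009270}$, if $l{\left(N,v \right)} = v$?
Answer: $\frac{19}{6009270} \approx 3.1618 \cdot 10^{-6}$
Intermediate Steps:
$\frac{l{\left(3029,\left(-2 + 3\right) \left(-19\right) \right)}}{-6009270} = \frac{\left(-2 + 3\right) \left(-19\right)}{-6009270} = 1 \left(-19\right) \left(- \frac{1}{6009270}\right) = \left(-19\right) \left(- \frac{1}{6009270}\right) = \frac{19}{6009270}$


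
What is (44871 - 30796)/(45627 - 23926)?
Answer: 14075/21701 ≈ 0.64859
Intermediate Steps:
(44871 - 30796)/(45627 - 23926) = 14075/21701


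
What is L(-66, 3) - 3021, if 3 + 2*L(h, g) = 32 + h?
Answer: -6079/2 ≈ -3039.5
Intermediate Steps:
L(h, g) = 29/2 + h/2 (L(h, g) = -3/2 + (32 + h)/2 = -3/2 + (16 + h/2) = 29/2 + h/2)
L(-66, 3) - 3021 = (29/2 + (½)*(-66)) - 3021 = (29/2 - 33) - 3021 = -37/2 - 3021 = -6079/2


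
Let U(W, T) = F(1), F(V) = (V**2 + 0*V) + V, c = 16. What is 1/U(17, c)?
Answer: 1/2 ≈ 0.50000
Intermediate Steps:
F(V) = V + V**2 (F(V) = (V**2 + 0) + V = V**2 + V = V + V**2)
U(W, T) = 2 (U(W, T) = 1*(1 + 1) = 1*2 = 2)
1/U(17, c) = 1/2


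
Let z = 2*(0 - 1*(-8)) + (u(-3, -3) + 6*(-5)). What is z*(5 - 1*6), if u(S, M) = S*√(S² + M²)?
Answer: 14 + 9*√2 ≈ 26.728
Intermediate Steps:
u(S, M) = S*√(M² + S²)
z = -14 - 9*√2 (z = 2*(0 - 1*(-8)) + (-3*√((-3)² + (-3)²) + 6*(-5)) = 2*(0 + 8) + (-3*√(9 + 9) - 30) = 2*8 + (-9*√2 - 30) = 16 + (-9*√2 - 30) = 16 + (-30 - 9*√2) = -14 - 9*√2 ≈ -26.728)
z*(5 - 1*6) = (-14 - 9*√2)*(5 - 1*6) = (-14 - 9*√2)*(5 - 6) = (-14 - 9*√2)*(-1) = 14 + 9*√2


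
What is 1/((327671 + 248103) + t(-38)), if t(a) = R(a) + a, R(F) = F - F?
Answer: 1/575736 ≈ 1.7369e-6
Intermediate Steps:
R(F) = 0
t(a) = a (t(a) = 0 + a = a)
1/((327671 + 248103) + t(-38)) = 1/((327671 + 248103) - 38) = 1/(575774 - 38) = 1/575736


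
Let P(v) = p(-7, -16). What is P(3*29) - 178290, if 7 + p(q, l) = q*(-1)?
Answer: -178290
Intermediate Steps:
p(q, l) = -7 - q (p(q, l) = -7 + q*(-1) = -7 - q)
P(v) = 0 (P(v) = -7 - 1*(-7) = -7 + 7 = 0)
P(3*29) - 178290 = 0 - 178290 = -178290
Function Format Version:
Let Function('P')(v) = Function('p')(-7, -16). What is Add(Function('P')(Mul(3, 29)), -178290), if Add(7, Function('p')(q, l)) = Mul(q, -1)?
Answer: -178290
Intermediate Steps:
Function('p')(q, l) = Add(-7, Mul(-1, q)) (Function('p')(q, l) = Add(-7, Mul(q, -1)) = Add(-7, Mul(-1, q)))
Function('P')(v) = 0 (Function('P')(v) = Add(-7, Mul(-1, -7)) = Add(-7, 7) = 0)
Add(Function('P')(Mul(3, 29)), -178290) = Add(0, -178290) = -178290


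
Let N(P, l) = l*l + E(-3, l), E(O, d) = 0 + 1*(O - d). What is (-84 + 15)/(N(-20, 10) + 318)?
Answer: -23/135 ≈ -0.17037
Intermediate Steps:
E(O, d) = O - d (E(O, d) = 0 + (O - d) = O - d)
N(P, l) = -3 + l² - l (N(P, l) = l*l + (-3 - l) = l² + (-3 - l) = -3 + l² - l)
(-84 + 15)/(N(-20, 10) + 318) = (-84 + 15)/((-3 + 10² - 1*10) + 318) = -69/((-3 + 100 - 10) + 318) = -69/(87 + 318) = -69/405 = -69*1/405 = -23/135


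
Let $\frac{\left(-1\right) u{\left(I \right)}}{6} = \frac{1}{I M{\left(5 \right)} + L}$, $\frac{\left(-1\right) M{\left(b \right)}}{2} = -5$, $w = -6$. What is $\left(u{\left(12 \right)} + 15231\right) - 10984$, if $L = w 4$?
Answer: $\frac{67951}{16} \approx 4246.9$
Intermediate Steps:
$M{\left(b \right)} = 10$ ($M{\left(b \right)} = \left(-2\right) \left(-5\right) = 10$)
$L = -24$ ($L = \left(-6\right) 4 = -24$)
$u{\left(I \right)} = - \frac{6}{-24 + 10 I}$ ($u{\left(I \right)} = - \frac{6}{I 10 - 24} = - \frac{6}{10 I - 24} = - \frac{6}{-24 + 10 I}$)
$\left(u{\left(12 \right)} + 15231\right) - 10984 = \left(- \frac{3}{-12 + 5 \cdot 12} + 15231\right) - 10984 = \left(- \frac{3}{-12 + 60} + 15231\right) - 10984 = \left(- \frac{3}{48} + 15231\right) - 10984 = \left(\left(-3\right) \frac{1}{48} + 15231\right) - 10984 = \left(- \frac{1}{16} + 15231\right) - 10984 = \frac{243695}{16} - 10984 = \frac{67951}{16}$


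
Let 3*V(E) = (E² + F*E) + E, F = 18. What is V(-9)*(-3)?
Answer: 90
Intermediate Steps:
V(E) = E²/3 + 19*E/3 (V(E) = ((E² + 18*E) + E)/3 = (E² + 19*E)/3 = E²/3 + 19*E/3)
V(-9)*(-3) = ((⅓)*(-9)*(19 - 9))*(-3) = ((⅓)*(-9)*10)*(-3) = -30*(-3) = 90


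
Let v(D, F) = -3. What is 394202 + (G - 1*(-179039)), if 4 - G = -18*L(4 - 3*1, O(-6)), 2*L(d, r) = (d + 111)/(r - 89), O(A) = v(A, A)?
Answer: 13184383/23 ≈ 5.7323e+5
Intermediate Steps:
O(A) = -3
L(d, r) = (111 + d)/(2*(-89 + r)) (L(d, r) = ((d + 111)/(r - 89))/2 = ((111 + d)/(-89 + r))/2 = (111 + d)/(2*(-89 + r)))
G = -160/23 (G = 4 - (-18)*(111 + (4 - 3*1))/(2*(-89 - 3)) = 4 - (-18)*(½)*(111 + (4 - 3))/(-92) = 4 - (-18)*(½)*(-1/92)*(111 + 1) = 4 - (-18)*(½)*(-1/92)*112 = 4 - (-18)*(-14)/23 = 4 - 1*252/23 = 4 - 252/23 = -160/23 ≈ -6.9565)
394202 + (G - 1*(-179039)) = 394202 + (-160/23 - 1*(-179039)) = 394202 + (-160/23 + 179039) = 394202 + 4117737/23 = 13184383/23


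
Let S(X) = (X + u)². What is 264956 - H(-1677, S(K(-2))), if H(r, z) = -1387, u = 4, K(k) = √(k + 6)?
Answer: 266343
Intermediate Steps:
K(k) = √(6 + k)
S(X) = (4 + X)² (S(X) = (X + 4)² = (4 + X)²)
264956 - H(-1677, S(K(-2))) = 264956 - 1*(-1387) = 264956 + 1387 = 266343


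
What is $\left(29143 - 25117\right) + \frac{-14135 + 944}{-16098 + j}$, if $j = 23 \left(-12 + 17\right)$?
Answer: $\frac{64360749}{15983} \approx 4026.8$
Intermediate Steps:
$j = 115$ ($j = 23 \cdot 5 = 115$)
$\left(29143 - 25117\right) + \frac{-14135 + 944}{-16098 + j} = \left(29143 - 25117\right) + \frac{-14135 + 944}{-16098 + 115} = 4026 - \frac{13191}{-15983} = 4026 - - \frac{13191}{15983} = 4026 + \frac{13191}{15983} = \frac{64360749}{15983}$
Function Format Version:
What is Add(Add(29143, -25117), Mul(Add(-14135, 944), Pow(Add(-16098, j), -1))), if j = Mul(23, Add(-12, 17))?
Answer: Rational(64360749, 15983) ≈ 4026.8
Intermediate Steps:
j = 115 (j = Mul(23, 5) = 115)
Add(Add(29143, -25117), Mul(Add(-14135, 944), Pow(Add(-16098, j), -1))) = Add(Add(29143, -25117), Mul(Add(-14135, 944), Pow(Add(-16098, 115), -1))) = Add(4026, Mul(-13191, Pow(-15983, -1))) = Add(4026, Mul(-13191, Rational(-1, 15983))) = Add(4026, Rational(13191, 15983)) = Rational(64360749, 15983)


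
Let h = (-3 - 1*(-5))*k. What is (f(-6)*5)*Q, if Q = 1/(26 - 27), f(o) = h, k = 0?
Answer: 0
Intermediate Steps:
h = 0 (h = (-3 - 1*(-5))*0 = (-3 + 5)*0 = 2*0 = 0)
f(o) = 0
Q = -1 (Q = 1/(-1) = -1)
(f(-6)*5)*Q = (0*5)*(-1) = 0*(-1) = 0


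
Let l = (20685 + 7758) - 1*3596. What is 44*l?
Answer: 1093268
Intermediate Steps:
l = 24847 (l = 28443 - 3596 = 24847)
44*l = 44*24847 = 1093268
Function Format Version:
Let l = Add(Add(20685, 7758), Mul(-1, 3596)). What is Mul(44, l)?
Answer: 1093268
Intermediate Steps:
l = 24847 (l = Add(28443, -3596) = 24847)
Mul(44, l) = Mul(44, 24847) = 1093268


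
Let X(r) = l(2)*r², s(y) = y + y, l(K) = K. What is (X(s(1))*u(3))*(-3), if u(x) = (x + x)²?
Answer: -864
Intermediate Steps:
s(y) = 2*y
u(x) = 4*x² (u(x) = (2*x)² = 4*x²)
X(r) = 2*r²
(X(s(1))*u(3))*(-3) = ((2*(2*1)²)*(4*3²))*(-3) = ((2*2²)*(4*9))*(-3) = ((2*4)*36)*(-3) = (8*36)*(-3) = 288*(-3) = -864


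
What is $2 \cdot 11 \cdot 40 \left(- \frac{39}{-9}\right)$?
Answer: $\frac{11440}{3} \approx 3813.3$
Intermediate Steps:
$2 \cdot 11 \cdot 40 \left(- \frac{39}{-9}\right) = 22 \cdot 40 \left(\left(-39\right) \left(- \frac{1}{9}\right)\right) = 880 \cdot \frac{13}{3} = \frac{11440}{3}$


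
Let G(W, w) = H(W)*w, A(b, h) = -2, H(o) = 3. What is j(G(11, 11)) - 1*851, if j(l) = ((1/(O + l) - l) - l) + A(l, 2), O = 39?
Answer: -66167/72 ≈ -918.99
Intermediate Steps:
G(W, w) = 3*w
j(l) = -2 + 1/(39 + l) - 2*l (j(l) = ((1/(39 + l) - l) - l) - 2 = (1/(39 + l) - 2*l) - 2 = -2 + 1/(39 + l) - 2*l)
j(G(11, 11)) - 1*851 = (-77 - 240*11 - 2*(3*11)**2)/(39 + 3*11) - 1*851 = (-77 - 80*33 - 2*33**2)/(39 + 33) - 851 = (-77 - 2640 - 2*1089)/72 - 851 = (-77 - 2640 - 2178)/72 - 851 = (1/72)*(-4895) - 851 = -4895/72 - 851 = -66167/72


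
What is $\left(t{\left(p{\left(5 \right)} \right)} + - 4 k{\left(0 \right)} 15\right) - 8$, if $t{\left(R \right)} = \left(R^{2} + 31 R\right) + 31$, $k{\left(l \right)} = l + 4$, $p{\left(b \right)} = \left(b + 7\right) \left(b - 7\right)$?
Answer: $-385$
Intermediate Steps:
$p{\left(b \right)} = \left(-7 + b\right) \left(7 + b\right)$ ($p{\left(b \right)} = \left(7 + b\right) \left(-7 + b\right) = \left(-7 + b\right) \left(7 + b\right)$)
$k{\left(l \right)} = 4 + l$
$t{\left(R \right)} = 31 + R^{2} + 31 R$
$\left(t{\left(p{\left(5 \right)} \right)} + - 4 k{\left(0 \right)} 15\right) - 8 = \left(\left(31 + \left(-49 + 5^{2}\right)^{2} + 31 \left(-49 + 5^{2}\right)\right) + - 4 \left(4 + 0\right) 15\right) - 8 = \left(\left(31 + \left(-49 + 25\right)^{2} + 31 \left(-49 + 25\right)\right) + \left(-4\right) 4 \cdot 15\right) - 8 = \left(\left(31 + \left(-24\right)^{2} + 31 \left(-24\right)\right) - 240\right) - 8 = \left(\left(31 + 576 - 744\right) - 240\right) - 8 = \left(-137 - 240\right) - 8 = -377 - 8 = -385$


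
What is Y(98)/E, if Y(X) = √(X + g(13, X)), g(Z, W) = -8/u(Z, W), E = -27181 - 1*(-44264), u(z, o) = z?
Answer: √16458/222079 ≈ 0.00057767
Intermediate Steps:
E = 17083 (E = -27181 + 44264 = 17083)
g(Z, W) = -8/Z
Y(X) = √(-8/13 + X) (Y(X) = √(X - 8/13) = √(-8/13 + X))
Y(98)/E = (√(-104 + 169*98)/13)/17083 = (√(-104 + 16562)/13)*(1/17083) = (√16458/13)*(1/17083) = √16458/222079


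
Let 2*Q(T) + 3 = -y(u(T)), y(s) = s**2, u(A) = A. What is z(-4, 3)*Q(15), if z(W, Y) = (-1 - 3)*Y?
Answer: 1368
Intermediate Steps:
z(W, Y) = -4*Y
Q(T) = -3/2 - T**2/2 (Q(T) = -3/2 + (-T**2)/2 = -3/2 - T**2/2)
z(-4, 3)*Q(15) = (-4*3)*(-3/2 - 1/2*15**2) = -12*(-3/2 - 1/2*225) = -12*(-3/2 - 225/2) = -12*(-114) = 1368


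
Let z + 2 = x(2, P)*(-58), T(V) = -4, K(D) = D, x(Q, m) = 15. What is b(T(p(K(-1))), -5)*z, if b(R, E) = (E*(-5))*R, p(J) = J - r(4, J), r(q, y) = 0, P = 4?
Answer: 87200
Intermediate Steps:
p(J) = J (p(J) = J - 1*0 = J + 0 = J)
z = -872 (z = -2 + 15*(-58) = -2 - 870 = -872)
b(R, E) = -5*E*R (b(R, E) = (-5*E)*R = -5*E*R)
b(T(p(K(-1))), -5)*z = -5*(-5)*(-4)*(-872) = -100*(-872) = 87200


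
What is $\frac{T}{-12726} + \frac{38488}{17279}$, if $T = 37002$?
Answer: $- \frac{3560935}{5235537} \approx -0.68015$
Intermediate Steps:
$\frac{T}{-12726} + \frac{38488}{17279} = \frac{37002}{-12726} + \frac{38488}{17279} = 37002 \left(- \frac{1}{12726}\right) + 38488 \cdot \frac{1}{17279} = - \frac{881}{303} + \frac{38488}{17279} = - \frac{3560935}{5235537}$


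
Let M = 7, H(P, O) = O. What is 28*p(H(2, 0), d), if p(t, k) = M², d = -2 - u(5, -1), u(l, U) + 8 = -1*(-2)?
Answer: 1372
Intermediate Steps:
u(l, U) = -6 (u(l, U) = -8 - 1*(-2) = -8 + 2 = -6)
d = 4 (d = -2 - 1*(-6) = -2 + 6 = 4)
p(t, k) = 49 (p(t, k) = 7² = 49)
28*p(H(2, 0), d) = 28*49 = 1372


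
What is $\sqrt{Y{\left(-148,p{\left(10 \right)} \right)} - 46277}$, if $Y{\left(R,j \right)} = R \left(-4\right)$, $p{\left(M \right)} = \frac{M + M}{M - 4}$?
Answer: $i \sqrt{45685} \approx 213.74 i$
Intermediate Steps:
$p{\left(M \right)} = \frac{2 M}{-4 + M}$
$Y{\left(R,j \right)} = - 4 R$
$\sqrt{Y{\left(-148,p{\left(10 \right)} \right)} - 46277} = \sqrt{\left(-4\right) \left(-148\right) - 46277} = \sqrt{592 - 46277} = \sqrt{-45685} = i \sqrt{45685}$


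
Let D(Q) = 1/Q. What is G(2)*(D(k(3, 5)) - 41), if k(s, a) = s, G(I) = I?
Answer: -244/3 ≈ -81.333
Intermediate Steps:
D(Q) = 1/Q
G(2)*(D(k(3, 5)) - 41) = 2*(1/3 - 41) = 2*(-122/3) = -244/3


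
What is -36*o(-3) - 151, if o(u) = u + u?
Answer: 65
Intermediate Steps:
o(u) = 2*u
-36*o(-3) - 151 = -72*(-3) - 151 = -36*(-6) - 151 = 216 - 151 = 65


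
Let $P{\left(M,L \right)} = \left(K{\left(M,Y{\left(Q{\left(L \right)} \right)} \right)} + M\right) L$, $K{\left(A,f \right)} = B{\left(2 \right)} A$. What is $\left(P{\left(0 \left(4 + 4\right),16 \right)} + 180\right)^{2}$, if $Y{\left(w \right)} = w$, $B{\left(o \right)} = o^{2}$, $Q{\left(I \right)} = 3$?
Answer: $32400$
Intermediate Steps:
$K{\left(A,f \right)} = 4 A$ ($K{\left(A,f \right)} = 2^{2} A = 4 A$)
$P{\left(M,L \right)} = 5 L M$ ($P{\left(M,L \right)} = \left(4 M + M\right) L = 5 M L = 5 L M$)
$\left(P{\left(0 \left(4 + 4\right),16 \right)} + 180\right)^{2} = \left(5 \cdot 16 \cdot 0 \left(4 + 4\right) + 180\right)^{2} = \left(5 \cdot 16 \cdot 0 \cdot 8 + 180\right)^{2} = \left(5 \cdot 16 \cdot 0 + 180\right)^{2} = \left(0 + 180\right)^{2} = 180^{2} = 32400$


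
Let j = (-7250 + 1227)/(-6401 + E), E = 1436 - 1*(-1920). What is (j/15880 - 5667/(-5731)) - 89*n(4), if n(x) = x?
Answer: -98380735649587/277120212600 ≈ -355.01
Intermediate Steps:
E = 3356 (E = 1436 + 1920 = 3356)
j = 6023/3045 (j = (-7250 + 1227)/(-6401 + 3356) = -6023/(-3045) = -6023*(-1/3045) = 6023/3045 ≈ 1.9780)
(j/15880 - 5667/(-5731)) - 89*n(4) = ((6023/3045)/15880 - 5667/(-5731)) - 89*4 = ((6023/3045)*(1/15880) - 5667*(-1/5731)) - 356 = (6023/48354600 + 5667/5731) - 356 = 274060036013/277120212600 - 356 = -98380735649587/277120212600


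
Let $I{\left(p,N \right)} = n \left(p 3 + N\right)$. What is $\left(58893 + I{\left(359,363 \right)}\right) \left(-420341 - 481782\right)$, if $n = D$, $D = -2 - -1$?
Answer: $-51829672719$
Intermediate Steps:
$D = -1$ ($D = -2 + 1 = -1$)
$n = -1$
$I{\left(p,N \right)} = - N - 3 p$ ($I{\left(p,N \right)} = - (p 3 + N) = - (3 p + N) = - (N + 3 p) = - N - 3 p$)
$\left(58893 + I{\left(359,363 \right)}\right) \left(-420341 - 481782\right) = \left(58893 - 1440\right) \left(-420341 - 481782\right) = \left(58893 - 1440\right) \left(-902123\right) = 57453 \left(-902123\right) = -51829672719$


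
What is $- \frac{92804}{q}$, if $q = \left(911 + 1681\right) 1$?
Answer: $- \frac{23201}{648} \approx -35.804$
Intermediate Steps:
$q = 2592$ ($q = 2592 \cdot 1 = 2592$)
$- \frac{92804}{q} = - \frac{92804}{2592} = \left(-92804\right) \frac{1}{2592} = - \frac{23201}{648}$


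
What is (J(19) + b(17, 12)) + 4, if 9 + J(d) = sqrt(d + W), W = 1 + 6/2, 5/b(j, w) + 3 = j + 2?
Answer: -75/16 + sqrt(23) ≈ 0.10833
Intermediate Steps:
b(j, w) = 5/(-1 + j) (b(j, w) = 5/(-3 + (j + 2)) = 5/(-3 + (2 + j)) = 5/(-1 + j))
W = 4 (W = 1 + 6*(1/2) = 1 + 3 = 4)
J(d) = -9 + sqrt(4 + d) (J(d) = -9 + sqrt(d + 4) = -9 + sqrt(4 + d))
(J(19) + b(17, 12)) + 4 = ((-9 + sqrt(4 + 19)) + 5/(-1 + 17)) + 4 = ((-9 + sqrt(23)) + 5/16) + 4 = (-139/16 + sqrt(23)) + 4 = -75/16 + sqrt(23)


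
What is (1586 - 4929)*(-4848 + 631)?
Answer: 14097431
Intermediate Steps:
(1586 - 4929)*(-4848 + 631) = -3343*(-4217) = 14097431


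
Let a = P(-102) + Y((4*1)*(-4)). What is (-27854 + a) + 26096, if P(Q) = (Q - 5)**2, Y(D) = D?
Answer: 9675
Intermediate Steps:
P(Q) = (-5 + Q)**2
a = 11433 (a = (-5 - 102)**2 + (4*1)*(-4) = (-107)**2 + 4*(-4) = 11449 - 16 = 11433)
(-27854 + a) + 26096 = (-27854 + 11433) + 26096 = -16421 + 26096 = 9675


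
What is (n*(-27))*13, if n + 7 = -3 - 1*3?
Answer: 4563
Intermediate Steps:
n = -13 (n = -7 + (-3 - 1*3) = -7 + (-3 - 3) = -7 - 6 = -13)
(n*(-27))*13 = -13*(-27)*13 = 351*13 = 4563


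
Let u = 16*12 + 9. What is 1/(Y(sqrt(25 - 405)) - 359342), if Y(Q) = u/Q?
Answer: -136549960/49068135766721 + 402*I*sqrt(95)/49068135766721 ≈ -2.7829e-6 + 7.9852e-11*I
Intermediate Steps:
u = 201 (u = 192 + 9 = 201)
Y(Q) = 201/Q
1/(Y(sqrt(25 - 405)) - 359342) = 1/(201/(sqrt(25 - 405)) - 359342) = 1/(201/(sqrt(-380)) - 359342) = 1/(201/((2*I*sqrt(95))) - 359342) = 1/(201*(-I*sqrt(95)/190) - 359342) = 1/(-201*I*sqrt(95)/190 - 359342) = 1/(-359342 - 201*I*sqrt(95)/190)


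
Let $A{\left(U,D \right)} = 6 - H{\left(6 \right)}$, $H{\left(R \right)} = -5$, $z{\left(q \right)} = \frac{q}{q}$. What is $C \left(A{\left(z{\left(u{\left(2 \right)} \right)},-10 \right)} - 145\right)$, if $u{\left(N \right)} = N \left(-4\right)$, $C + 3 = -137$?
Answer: $18760$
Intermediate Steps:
$C = -140$ ($C = -3 - 137 = -140$)
$u{\left(N \right)} = - 4 N$
$z{\left(q \right)} = 1$
$A{\left(U,D \right)} = 11$ ($A{\left(U,D \right)} = 6 - -5 = 6 + 5 = 11$)
$C \left(A{\left(z{\left(u{\left(2 \right)} \right)},-10 \right)} - 145\right) = - 140 \left(11 - 145\right) = \left(-140\right) \left(-134\right) = 18760$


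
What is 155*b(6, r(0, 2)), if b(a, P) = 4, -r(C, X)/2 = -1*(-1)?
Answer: 620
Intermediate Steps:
r(C, X) = -2 (r(C, X) = -(-2)*(-1) = -2*1 = -2)
155*b(6, r(0, 2)) = 155*4 = 620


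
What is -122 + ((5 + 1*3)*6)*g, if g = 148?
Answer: 6982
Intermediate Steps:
-122 + ((5 + 1*3)*6)*g = -122 + ((5 + 1*3)*6)*148 = -122 + ((5 + 3)*6)*148 = -122 + (8*6)*148 = -122 + 48*148 = -122 + 7104 = 6982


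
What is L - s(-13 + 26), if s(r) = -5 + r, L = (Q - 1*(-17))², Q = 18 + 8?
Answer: 1841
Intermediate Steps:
Q = 26
L = 1849 (L = (26 - 1*(-17))² = (26 + 17)² = 43² = 1849)
L - s(-13 + 26) = 1849 - (-5 + (-13 + 26)) = 1849 - (-5 + 13) = 1849 - 1*8 = 1849 - 8 = 1841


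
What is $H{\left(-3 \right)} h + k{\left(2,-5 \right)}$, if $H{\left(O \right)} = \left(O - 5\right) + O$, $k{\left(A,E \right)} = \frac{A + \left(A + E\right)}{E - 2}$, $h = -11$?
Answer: $\frac{848}{7} \approx 121.14$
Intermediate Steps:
$k{\left(A,E \right)} = \frac{E + 2 A}{-2 + E}$
$H{\left(O \right)} = -5 + 2 O$ ($H{\left(O \right)} = \left(-5 + O\right) + O = -5 + 2 O$)
$H{\left(-3 \right)} h + k{\left(2,-5 \right)} = \left(-5 + 2 \left(-3\right)\right) \left(-11\right) + \frac{-5 + 2 \cdot 2}{-2 - 5} = \left(-5 - 6\right) \left(-11\right) + \frac{-5 + 4}{-7} = \left(-11\right) \left(-11\right) - - \frac{1}{7} = 121 + \frac{1}{7} = \frac{848}{7}$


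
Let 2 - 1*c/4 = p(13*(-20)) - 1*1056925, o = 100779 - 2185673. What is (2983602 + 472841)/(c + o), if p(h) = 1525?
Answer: 3456443/2136714 ≈ 1.6176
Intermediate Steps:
o = -2084894
c = 4221608 (c = 8 - 4*(1525 - 1*1056925) = 8 - 4*(1525 - 1056925) = 8 - 4*(-1055400) = 8 + 4221600 = 4221608)
(2983602 + 472841)/(c + o) = (2983602 + 472841)/(4221608 - 2084894) = 3456443/2136714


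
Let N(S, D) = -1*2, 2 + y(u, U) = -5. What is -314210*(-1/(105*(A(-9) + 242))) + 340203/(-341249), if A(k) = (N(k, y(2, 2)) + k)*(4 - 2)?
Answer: 9936515899/788285190 ≈ 12.605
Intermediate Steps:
y(u, U) = -7 (y(u, U) = -2 - 5 = -7)
N(S, D) = -2
A(k) = -4 + 2*k (A(k) = (-2 + k)*(4 - 2) = (-2 + k)*2 = -4 + 2*k)
-314210*(-1/(105*(A(-9) + 242))) + 340203/(-341249) = -314210*(-1/(105*((-4 + 2*(-9)) + 242))) + 340203/(-341249) = -314210*(-1/(105*((-4 - 18) + 242))) + 340203*(-1/341249) = -314210*(-1/(105*(-22 + 242))) - 340203/341249 = -314210/((-105*220)) - 340203/341249 = -314210/(-23100) - 340203/341249 = -314210*(-1/23100) - 340203/341249 = 31421/2310 - 340203/341249 = 9936515899/788285190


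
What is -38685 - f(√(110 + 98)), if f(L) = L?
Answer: -38685 - 4*√13 ≈ -38699.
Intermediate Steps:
-38685 - f(√(110 + 98)) = -38685 - √(110 + 98) = -38685 - √208 = -38685 - 4*√13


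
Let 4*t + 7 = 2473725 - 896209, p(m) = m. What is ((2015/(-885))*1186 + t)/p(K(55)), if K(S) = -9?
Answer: -277307261/6372 ≈ -43520.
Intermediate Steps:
t = 1577509/4 (t = -7/4 + (2473725 - 896209)/4 = -7/4 + (1/4)*1577516 = -7/4 + 394379 = 1577509/4 ≈ 3.9438e+5)
((2015/(-885))*1186 + t)/p(K(55)) = ((2015/(-885))*1186 + 1577509/4)/(-9) = ((2015*(-1/885))*1186 + 1577509/4)*(-1/9) = (-403/177*1186 + 1577509/4)*(-1/9) = (-477958/177 + 1577509/4)*(-1/9) = (277307261/708)*(-1/9) = -277307261/6372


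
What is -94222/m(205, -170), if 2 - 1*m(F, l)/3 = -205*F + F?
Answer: -47111/62733 ≈ -0.75098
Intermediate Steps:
m(F, l) = 6 + 612*F (m(F, l) = 6 - 3*(-205*F + F) = 6 - (-612)*F = 6 + 612*F)
-94222/m(205, -170) = -94222/(6 + 612*205) = -94222/(6 + 125460) = -94222/125466 = -94222*1/125466 = -47111/62733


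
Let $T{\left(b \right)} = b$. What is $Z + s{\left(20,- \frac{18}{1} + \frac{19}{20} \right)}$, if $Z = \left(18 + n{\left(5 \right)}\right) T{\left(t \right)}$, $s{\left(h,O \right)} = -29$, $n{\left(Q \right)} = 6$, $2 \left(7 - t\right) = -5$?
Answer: $199$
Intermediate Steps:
$t = \frac{19}{2}$ ($t = 7 - - \frac{5}{2} = 7 + \frac{5}{2} = \frac{19}{2} \approx 9.5$)
$Z = 228$ ($Z = \left(18 + 6\right) \frac{19}{2} = 24 \cdot \frac{19}{2} = 228$)
$Z + s{\left(20,- \frac{18}{1} + \frac{19}{20} \right)} = 228 - 29 = 199$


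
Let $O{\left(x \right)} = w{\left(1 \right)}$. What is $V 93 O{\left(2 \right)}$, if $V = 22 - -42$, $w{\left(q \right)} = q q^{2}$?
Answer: $5952$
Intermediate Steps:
$w{\left(q \right)} = q^{3}$
$O{\left(x \right)} = 1$ ($O{\left(x \right)} = 1^{3} = 1$)
$V = 64$ ($V = 22 + 42 = 64$)
$V 93 O{\left(2 \right)} = 64 \cdot 93 \cdot 1 = 5952 \cdot 1 = 5952$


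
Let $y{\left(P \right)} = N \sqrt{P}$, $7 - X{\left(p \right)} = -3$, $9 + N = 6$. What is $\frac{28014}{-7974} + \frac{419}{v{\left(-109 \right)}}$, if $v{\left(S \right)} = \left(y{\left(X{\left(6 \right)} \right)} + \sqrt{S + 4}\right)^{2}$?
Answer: $\frac{2 \left(- 23345 \sqrt{42} + 104481 i\right)}{6645 \left(- i + 2 \sqrt{42}\right)} \approx -3.6785 + 2.1424 i$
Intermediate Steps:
$N = -3$ ($N = -9 + 6 = -3$)
$X{\left(p \right)} = 10$ ($X{\left(p \right)} = 7 - -3 = 7 + 3 = 10$)
$y{\left(P \right)} = - 3 \sqrt{P}$
$v{\left(S \right)} = \left(\sqrt{4 + S} - 3 \sqrt{10}\right)^{2}$ ($v{\left(S \right)} = \left(- 3 \sqrt{10} + \sqrt{S + 4}\right)^{2} = \left(- 3 \sqrt{10} + \sqrt{4 + S}\right)^{2} = \left(\sqrt{4 + S} - 3 \sqrt{10}\right)^{2}$)
$\frac{28014}{-7974} + \frac{419}{v{\left(-109 \right)}} = \frac{28014}{-7974} + \frac{419}{\left(\sqrt{4 - 109} - 3 \sqrt{10}\right)^{2}} = 28014 \left(- \frac{1}{7974}\right) + \frac{419}{\left(\sqrt{-105} - 3 \sqrt{10}\right)^{2}} = - \frac{4669}{1329} + \frac{419}{\left(i \sqrt{105} - 3 \sqrt{10}\right)^{2}} = - \frac{4669}{1329} + \frac{419}{\left(- 3 \sqrt{10} + i \sqrt{105}\right)^{2}}$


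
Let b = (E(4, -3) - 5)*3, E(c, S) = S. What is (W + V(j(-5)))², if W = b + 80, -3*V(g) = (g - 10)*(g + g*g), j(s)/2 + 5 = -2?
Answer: 2286144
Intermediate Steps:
j(s) = -14 (j(s) = -10 + 2*(-2) = -10 - 4 = -14)
V(g) = -(-10 + g)*(g + g²)/3 (V(g) = -(g - 10)*(g + g*g)/3 = -(-10 + g)*(g + g²)/3)
b = -24 (b = (-3 - 5)*3 = -8*3 = -24)
W = 56 (W = -24 + 80 = 56)
(W + V(j(-5)))² = (56 + (⅓)*(-14)*(10 - 1*(-14)² + 9*(-14)))² = (56 + (⅓)*(-14)*(10 - 1*196 - 126))² = (56 + (⅓)*(-14)*(10 - 196 - 126))² = (56 + (⅓)*(-14)*(-312))² = (56 + 1456)² = 1512² = 2286144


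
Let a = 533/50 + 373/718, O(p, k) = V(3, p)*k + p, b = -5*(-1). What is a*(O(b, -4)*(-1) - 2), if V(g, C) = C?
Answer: 1304368/8975 ≈ 145.33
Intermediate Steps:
b = 5
O(p, k) = p + k*p (O(p, k) = p*k + p = k*p + p = p + k*p)
a = 100336/8975 (a = 533*(1/50) + 373*(1/718) = 533/50 + 373/718 = 100336/8975 ≈ 11.180)
a*(O(b, -4)*(-1) - 2) = 100336*((5*(1 - 4))*(-1) - 2)/8975 = 100336*((5*(-3))*(-1) - 2)/8975 = 100336*(-15*(-1) - 2)/8975 = 100336*(15 - 2)/8975 = (100336/8975)*13 = 1304368/8975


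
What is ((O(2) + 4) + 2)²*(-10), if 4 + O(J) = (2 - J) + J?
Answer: -160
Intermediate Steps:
O(J) = -2 (O(J) = -4 + ((2 - J) + J) = -4 + 2 = -2)
((O(2) + 4) + 2)²*(-10) = ((-2 + 4) + 2)²*(-10) = (2 + 2)²*(-10) = 4²*(-10) = 16*(-10) = -160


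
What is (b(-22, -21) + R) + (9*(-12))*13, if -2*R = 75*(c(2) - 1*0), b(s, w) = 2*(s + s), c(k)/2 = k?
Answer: -1642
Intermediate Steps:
c(k) = 2*k
b(s, w) = 4*s (b(s, w) = 2*(2*s) = 4*s)
R = -150 (R = -75*(2*2 - 1*0)/2 = -75*(4 + 0)/2 = -75*4/2 = -½*300 = -150)
(b(-22, -21) + R) + (9*(-12))*13 = (4*(-22) - 150) + (9*(-12))*13 = (-88 - 150) - 108*13 = -238 - 1404 = -1642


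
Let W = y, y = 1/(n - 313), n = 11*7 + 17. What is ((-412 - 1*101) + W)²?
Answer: 12622073104/47961 ≈ 2.6317e+5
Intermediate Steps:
n = 94 (n = 77 + 17 = 94)
y = -1/219 (y = 1/(94 - 313) = 1/(-219) = -1/219 ≈ -0.0045662)
W = -1/219 ≈ -0.0045662
((-412 - 1*101) + W)² = ((-412 - 1*101) - 1/219)² = ((-412 - 101) - 1/219)² = (-513 - 1/219)² = (-112348/219)² = 12622073104/47961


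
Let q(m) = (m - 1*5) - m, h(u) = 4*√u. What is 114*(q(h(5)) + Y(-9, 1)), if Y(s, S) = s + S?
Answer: -1482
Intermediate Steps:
Y(s, S) = S + s
q(m) = -5 (q(m) = (m - 5) - m = (-5 + m) - m = -5)
114*(q(h(5)) + Y(-9, 1)) = 114*(-5 + (1 - 9)) = 114*(-5 - 8) = 114*(-13) = -1482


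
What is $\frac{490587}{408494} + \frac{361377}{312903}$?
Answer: $\frac{33458497811}{14202110898} \approx 2.3559$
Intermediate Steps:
$\frac{490587}{408494} + \frac{361377}{312903} = 490587 \cdot \frac{1}{408494} + 361377 \cdot \frac{1}{312903} = \frac{490587}{408494} + \frac{40153}{34767} = \frac{33458497811}{14202110898}$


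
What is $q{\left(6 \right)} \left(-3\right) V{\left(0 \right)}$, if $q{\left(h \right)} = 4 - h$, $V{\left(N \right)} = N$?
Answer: $0$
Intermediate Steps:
$q{\left(6 \right)} \left(-3\right) V{\left(0 \right)} = \left(4 - 6\right) \left(-3\right) 0 = \left(-2\right) \left(-3\right) 0 = 6 \cdot 0 = 0$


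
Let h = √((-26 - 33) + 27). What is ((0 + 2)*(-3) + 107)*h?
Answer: 404*I*√2 ≈ 571.34*I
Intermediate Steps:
h = 4*I*√2 (h = √(-59 + 27) = √(-32) = 4*I*√2 ≈ 5.6569*I)
((0 + 2)*(-3) + 107)*h = ((0 + 2)*(-3) + 107)*(4*I*√2) = (2*(-3) + 107)*(4*I*√2) = (-6 + 107)*(4*I*√2) = 101*(4*I*√2) = 404*I*√2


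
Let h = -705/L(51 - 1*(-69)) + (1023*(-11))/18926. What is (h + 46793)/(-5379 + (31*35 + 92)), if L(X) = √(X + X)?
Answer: -885593065/79527052 + 47*√15/16808 ≈ -11.125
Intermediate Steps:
L(X) = √2*√X (L(X) = √(2*X) = √2*√X)
h = -11253/18926 - 47*√15/4 (h = -705*√2/(2*√(51 - 1*(-69))) + (1023*(-11))/18926 = -705*√2/(2*√(51 + 69)) - 11253*1/18926 = -705*√15/60 - 11253/18926 = -47*√15/4 - 11253/18926 = -11253/18926 - 47*√15/4 ≈ -46.102)
(h + 46793)/(-5379 + (31*35 + 92)) = ((-11253/18926 - 47*√15/4) + 46793)/(-5379 + (31*35 + 92)) = (885593065/18926 - 47*√15/4)/(-5379 + (1085 + 92)) = (885593065/18926 - 47*√15/4)/(-5379 + 1177) = (885593065/18926 - 47*√15/4)/(-4202) = (885593065/18926 - 47*√15/4)*(-1/4202) = -885593065/79527052 + 47*√15/16808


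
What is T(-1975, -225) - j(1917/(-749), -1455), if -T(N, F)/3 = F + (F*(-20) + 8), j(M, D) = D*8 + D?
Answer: 246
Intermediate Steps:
j(M, D) = 9*D (j(M, D) = 8*D + D = 9*D)
T(N, F) = -24 + 57*F (T(N, F) = -3*(F + (F*(-20) + 8)) = -3*(F + (-20*F + 8)) = -3*(F + (8 - 20*F)) = -3*(8 - 19*F) = -24 + 57*F)
T(-1975, -225) - j(1917/(-749), -1455) = (-24 + 57*(-225)) - 9*(-1455) = (-24 - 12825) - 1*(-13095) = -12849 + 13095 = 246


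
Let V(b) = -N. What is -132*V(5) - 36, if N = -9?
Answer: -1224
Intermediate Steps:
V(b) = 9 (V(b) = -1*(-9) = 9)
-132*V(5) - 36 = -132*9 - 36 = -1188 - 36 = -1224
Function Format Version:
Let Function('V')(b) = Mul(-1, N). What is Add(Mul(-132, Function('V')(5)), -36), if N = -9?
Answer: -1224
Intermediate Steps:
Function('V')(b) = 9 (Function('V')(b) = Mul(-1, -9) = 9)
Add(Mul(-132, Function('V')(5)), -36) = Add(Mul(-132, 9), -36) = Add(-1188, -36) = -1224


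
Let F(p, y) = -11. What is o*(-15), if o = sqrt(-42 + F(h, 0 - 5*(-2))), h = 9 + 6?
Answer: -15*I*sqrt(53) ≈ -109.2*I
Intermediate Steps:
h = 15
o = I*sqrt(53) (o = sqrt(-42 - 11) = sqrt(-53) = I*sqrt(53) ≈ 7.2801*I)
o*(-15) = (I*sqrt(53))*(-15) = -15*I*sqrt(53)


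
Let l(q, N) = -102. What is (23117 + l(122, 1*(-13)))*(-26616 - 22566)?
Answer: -1131923730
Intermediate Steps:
(23117 + l(122, 1*(-13)))*(-26616 - 22566) = (23117 - 102)*(-26616 - 22566) = 23015*(-49182) = -1131923730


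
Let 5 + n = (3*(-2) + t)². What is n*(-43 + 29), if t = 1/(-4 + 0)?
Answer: -3815/8 ≈ -476.88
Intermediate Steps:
t = -¼ (t = 1/(-4) = -¼ ≈ -0.25000)
n = 545/16 (n = -5 + (3*(-2) - ¼)² = -5 + (-6 - ¼)² = -5 + (-25/4)² = -5 + 625/16 = 545/16 ≈ 34.063)
n*(-43 + 29) = 545*(-43 + 29)/16 = (545/16)*(-14) = -3815/8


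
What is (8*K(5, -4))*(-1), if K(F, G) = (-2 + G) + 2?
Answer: 32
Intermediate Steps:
K(F, G) = G
(8*K(5, -4))*(-1) = (8*(-4))*(-1) = -32*(-1) = 32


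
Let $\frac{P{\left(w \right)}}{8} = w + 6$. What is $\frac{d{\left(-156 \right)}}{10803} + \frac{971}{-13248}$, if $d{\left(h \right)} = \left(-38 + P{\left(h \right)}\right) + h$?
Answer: $- \frac{9652475}{47706048} \approx -0.20233$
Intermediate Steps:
$P{\left(w \right)} = 48 + 8 w$ ($P{\left(w \right)} = 8 \left(w + 6\right) = 8 \left(6 + w\right) = 48 + 8 w$)
$d{\left(h \right)} = 10 + 9 h$ ($d{\left(h \right)} = \left(-38 + \left(48 + 8 h\right)\right) + h = \left(10 + 8 h\right) + h = 10 + 9 h$)
$\frac{d{\left(-156 \right)}}{10803} + \frac{971}{-13248} = \frac{10 + 9 \left(-156\right)}{10803} + \frac{971}{-13248} = \left(10 - 1404\right) \frac{1}{10803} + 971 \left(- \frac{1}{13248}\right) = \left(-1394\right) \frac{1}{10803} - \frac{971}{13248} = - \frac{1394}{10803} - \frac{971}{13248} = - \frac{9652475}{47706048}$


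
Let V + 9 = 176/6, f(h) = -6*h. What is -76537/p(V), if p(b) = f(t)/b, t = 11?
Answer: 4668757/198 ≈ 23580.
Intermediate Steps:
V = 61/3 (V = -9 + 176/6 = -9 + 176*(⅙) = -9 + 88/3 = 61/3 ≈ 20.333)
p(b) = -66/b (p(b) = (-6*11)/b = -66/b)
-76537/p(V) = -76537/((-66/61/3)) = -76537/((-66*3/61)) = -76537/(-198/61) = -76537*(-61/198) = 4668757/198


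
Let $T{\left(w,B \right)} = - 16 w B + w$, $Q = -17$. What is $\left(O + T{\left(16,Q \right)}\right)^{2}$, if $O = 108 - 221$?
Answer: $18105025$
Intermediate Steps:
$T{\left(w,B \right)} = w - 16 B w$ ($T{\left(w,B \right)} = - 16 B w + w = w - 16 B w$)
$O = -113$
$\left(O + T{\left(16,Q \right)}\right)^{2} = \left(-113 + 16 \left(1 - -272\right)\right)^{2} = \left(-113 + 16 \left(1 + 272\right)\right)^{2} = \left(-113 + 16 \cdot 273\right)^{2} = \left(-113 + 4368\right)^{2} = 4255^{2} = 18105025$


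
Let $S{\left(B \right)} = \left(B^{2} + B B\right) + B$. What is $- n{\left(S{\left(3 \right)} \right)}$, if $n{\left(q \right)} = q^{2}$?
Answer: $-441$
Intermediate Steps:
$S{\left(B \right)} = B + 2 B^{2}$ ($S{\left(B \right)} = \left(B^{2} + B^{2}\right) + B = 2 B^{2} + B = B + 2 B^{2}$)
$- n{\left(S{\left(3 \right)} \right)} = - \left(3 \left(1 + 2 \cdot 3\right)\right)^{2} = - \left(3 \left(1 + 6\right)\right)^{2} = - \left(3 \cdot 7\right)^{2} = - 21^{2} = \left(-1\right) 441 = -441$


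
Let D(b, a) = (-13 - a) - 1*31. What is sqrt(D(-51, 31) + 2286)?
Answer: sqrt(2211) ≈ 47.021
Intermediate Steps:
D(b, a) = -44 - a (D(b, a) = (-13 - a) - 31 = -44 - a)
sqrt(D(-51, 31) + 2286) = sqrt((-44 - 1*31) + 2286) = sqrt((-44 - 31) + 2286) = sqrt(-75 + 2286) = sqrt(2211)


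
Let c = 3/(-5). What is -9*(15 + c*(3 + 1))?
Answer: -567/5 ≈ -113.40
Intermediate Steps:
c = -3/5 (c = 3*(-1/5) = -3/5 ≈ -0.60000)
-9*(15 + c*(3 + 1)) = -9*(15 - 3*(3 + 1)/5) = -9*(15 - 3/5*4) = -9*(15 - 12/5) = -9*63/5 = -567/5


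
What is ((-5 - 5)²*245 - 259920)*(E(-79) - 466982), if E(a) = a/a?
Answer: 109936667020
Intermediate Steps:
E(a) = 1
((-5 - 5)²*245 - 259920)*(E(-79) - 466982) = ((-5 - 5)²*245 - 259920)*(1 - 466982) = ((-10)²*245 - 259920)*(-466981) = (100*245 - 259920)*(-466981) = (24500 - 259920)*(-466981) = -235420*(-466981) = 109936667020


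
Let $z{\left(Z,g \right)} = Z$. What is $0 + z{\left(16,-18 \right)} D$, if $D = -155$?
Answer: $-2480$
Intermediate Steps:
$0 + z{\left(16,-18 \right)} D = 0 + 16 \left(-155\right) = 0 - 2480 = -2480$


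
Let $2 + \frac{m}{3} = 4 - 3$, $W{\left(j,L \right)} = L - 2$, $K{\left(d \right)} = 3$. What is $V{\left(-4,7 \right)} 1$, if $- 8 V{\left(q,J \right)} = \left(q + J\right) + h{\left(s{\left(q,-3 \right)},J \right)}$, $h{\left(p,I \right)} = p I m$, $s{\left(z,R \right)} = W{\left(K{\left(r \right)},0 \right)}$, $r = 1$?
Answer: $- \frac{45}{8} \approx -5.625$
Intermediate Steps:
$W{\left(j,L \right)} = -2 + L$
$s{\left(z,R \right)} = -2$ ($s{\left(z,R \right)} = -2 + 0 = -2$)
$m = -3$ ($m = -6 + 3 \left(4 - 3\right) = -6 + 3 \cdot 1 = -6 + 3 = -3$)
$h{\left(p,I \right)} = - 3 I p$ ($h{\left(p,I \right)} = p I \left(-3\right) = I p \left(-3\right) = - 3 I p$)
$V{\left(q,J \right)} = - \frac{7 J}{8} - \frac{q}{8}$ ($V{\left(q,J \right)} = - \frac{\left(q + J\right) - 3 J \left(-2\right)}{8} = - \frac{\left(J + q\right) + 6 J}{8} = - \frac{q + 7 J}{8} = - \frac{7 J}{8} - \frac{q}{8}$)
$V{\left(-4,7 \right)} 1 = \left(\left(- \frac{7}{8}\right) 7 - - \frac{1}{2}\right) 1 = \left(- \frac{49}{8} + \frac{1}{2}\right) 1 = \left(- \frac{45}{8}\right) 1 = - \frac{45}{8}$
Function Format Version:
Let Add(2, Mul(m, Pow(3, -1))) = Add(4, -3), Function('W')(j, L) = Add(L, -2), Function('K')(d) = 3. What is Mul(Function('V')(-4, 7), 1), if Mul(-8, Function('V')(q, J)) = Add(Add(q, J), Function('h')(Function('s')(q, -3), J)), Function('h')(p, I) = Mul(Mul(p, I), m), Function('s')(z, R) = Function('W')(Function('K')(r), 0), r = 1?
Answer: Rational(-45, 8) ≈ -5.6250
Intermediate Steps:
Function('W')(j, L) = Add(-2, L)
Function('s')(z, R) = -2 (Function('s')(z, R) = Add(-2, 0) = -2)
m = -3 (m = Add(-6, Mul(3, Add(4, -3))) = Add(-6, Mul(3, 1)) = Add(-6, 3) = -3)
Function('h')(p, I) = Mul(-3, I, p) (Function('h')(p, I) = Mul(Mul(p, I), -3) = Mul(Mul(I, p), -3) = Mul(-3, I, p))
Function('V')(q, J) = Add(Mul(Rational(-7, 8), J), Mul(Rational(-1, 8), q)) (Function('V')(q, J) = Mul(Rational(-1, 8), Add(Add(q, J), Mul(-3, J, -2))) = Mul(Rational(-1, 8), Add(Add(J, q), Mul(6, J))) = Mul(Rational(-1, 8), Add(q, Mul(7, J))) = Add(Mul(Rational(-7, 8), J), Mul(Rational(-1, 8), q)))
Mul(Function('V')(-4, 7), 1) = Mul(Add(Mul(Rational(-7, 8), 7), Mul(Rational(-1, 8), -4)), 1) = Mul(Add(Rational(-49, 8), Rational(1, 2)), 1) = Mul(Rational(-45, 8), 1) = Rational(-45, 8)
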